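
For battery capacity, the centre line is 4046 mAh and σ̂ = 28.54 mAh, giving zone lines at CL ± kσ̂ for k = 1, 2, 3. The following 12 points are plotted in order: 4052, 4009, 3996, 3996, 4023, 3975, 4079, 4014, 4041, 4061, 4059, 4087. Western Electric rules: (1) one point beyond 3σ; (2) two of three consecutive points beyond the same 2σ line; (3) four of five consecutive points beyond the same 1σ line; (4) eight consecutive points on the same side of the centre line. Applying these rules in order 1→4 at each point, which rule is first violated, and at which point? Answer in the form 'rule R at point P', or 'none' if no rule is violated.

rule 3 at point 6

Zone of each point (C = within 1σ̂, B = 1σ̂–2σ̂, A = 2σ̂–3σ̂, * = beyond 3σ̂; sign = side of CL): 1:+C, 2:-B, 3:-B, 4:-B, 5:-C, 6:-A, 7:+B, 8:-B, 9:-C, 10:+C, 11:+C, 12:+B
Rule 3 (four of five consecutive points beyond the same 1σ limit) is satisfied at point 6.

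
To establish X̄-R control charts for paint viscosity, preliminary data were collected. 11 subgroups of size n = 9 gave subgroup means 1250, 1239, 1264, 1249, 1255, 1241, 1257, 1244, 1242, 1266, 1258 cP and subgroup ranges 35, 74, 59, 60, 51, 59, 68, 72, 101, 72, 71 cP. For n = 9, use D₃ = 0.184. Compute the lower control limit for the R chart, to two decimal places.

12.08

R̄ = (35 + 74 + 59 + 60 + 51 + 59 + 68 + 72 + 101 + 72 + 71) / 11 = 722.0000 / 11 = 65.6364
LCL_R = D₃·R̄ = 0.184 × 65.6364 = 12.0771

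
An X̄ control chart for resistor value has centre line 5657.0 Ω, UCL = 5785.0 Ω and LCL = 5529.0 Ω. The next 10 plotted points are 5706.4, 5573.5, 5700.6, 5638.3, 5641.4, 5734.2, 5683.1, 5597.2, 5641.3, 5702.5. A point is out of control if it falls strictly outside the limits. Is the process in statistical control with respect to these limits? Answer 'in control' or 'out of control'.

All 10 points lie within [5529.0, 5785.0].

in control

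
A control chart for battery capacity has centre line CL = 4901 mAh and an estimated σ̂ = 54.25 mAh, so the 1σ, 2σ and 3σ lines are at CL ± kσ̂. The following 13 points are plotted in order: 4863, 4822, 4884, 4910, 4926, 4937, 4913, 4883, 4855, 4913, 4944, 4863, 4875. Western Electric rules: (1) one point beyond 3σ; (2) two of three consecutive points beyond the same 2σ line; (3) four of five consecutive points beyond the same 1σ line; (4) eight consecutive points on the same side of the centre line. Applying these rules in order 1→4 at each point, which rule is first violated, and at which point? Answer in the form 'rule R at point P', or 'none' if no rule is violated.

none

Zone of each point (C = within 1σ̂, B = 1σ̂–2σ̂, A = 2σ̂–3σ̂, * = beyond 3σ̂; sign = side of CL): 1:-C, 2:-B, 3:-C, 4:+C, 5:+C, 6:+C, 7:+C, 8:-C, 9:-C, 10:+C, 11:+C, 12:-C, 13:-C
No rule fires across all 13 points.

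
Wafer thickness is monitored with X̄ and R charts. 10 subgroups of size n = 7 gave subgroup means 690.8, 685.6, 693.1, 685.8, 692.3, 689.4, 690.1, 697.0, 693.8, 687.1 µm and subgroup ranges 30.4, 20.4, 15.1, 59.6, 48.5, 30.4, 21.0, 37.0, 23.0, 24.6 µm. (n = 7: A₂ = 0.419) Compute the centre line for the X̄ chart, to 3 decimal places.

X̄̄ = (690.8 + 685.6 + 693.1 + 685.8 + 692.3 + 689.4 + 690.1 + 697.0 + 693.8 + 687.1) / 10 = 6905.0000 / 10 = 690.5000
CL = X̄̄ = 690.5000

690.500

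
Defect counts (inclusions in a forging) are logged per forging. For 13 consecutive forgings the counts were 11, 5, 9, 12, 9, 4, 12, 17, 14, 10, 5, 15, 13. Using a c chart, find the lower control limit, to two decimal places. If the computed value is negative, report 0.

0.76

c̄ = (11 + 5 + 9 + 12 + 9 + 4 + 12 + 17 + 14 + 10 + 5 + 15 + 13) / 13 = 136 / 13 = 10.4615
LCL = c̄ − 3√c̄ = 10.4615 − 3 × 3.2344 = 0.7582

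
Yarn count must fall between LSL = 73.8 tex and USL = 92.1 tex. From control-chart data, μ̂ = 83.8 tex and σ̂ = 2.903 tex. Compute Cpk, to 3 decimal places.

Cpu = (USL − μ̂) / (3σ̂) = (92.1 − 83.8) / (3 × 2.903) = 0.9530; Cpl = (μ̂ − LSL) / (3σ̂) = (83.8 − 73.8) / (3 × 2.903) = 1.1482; Cpk = min(Cpu, Cpl) = 0.9530

0.953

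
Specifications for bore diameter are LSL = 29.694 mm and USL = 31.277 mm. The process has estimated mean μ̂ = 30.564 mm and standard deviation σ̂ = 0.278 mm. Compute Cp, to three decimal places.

0.949

Cp = (USL − LSL) / (6σ̂) = (31.277 − 29.694) / (6 × 0.278) = 1.5830 / 1.6680 = 0.9490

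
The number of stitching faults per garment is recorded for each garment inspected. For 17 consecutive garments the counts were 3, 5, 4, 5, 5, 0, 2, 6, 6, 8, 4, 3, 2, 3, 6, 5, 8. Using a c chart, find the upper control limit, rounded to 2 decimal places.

10.71

c̄ = (3 + 5 + 4 + 5 + 5 + 0 + 2 + 6 + 6 + 8 + 4 + 3 + 2 + 3 + 6 + 5 + 8) / 17 = 75 / 17 = 4.4118
UCL = c̄ + 3√c̄ = 4.4118 + 3 × √4.4118 = 4.4118 + 3 × 2.1004 = 10.7130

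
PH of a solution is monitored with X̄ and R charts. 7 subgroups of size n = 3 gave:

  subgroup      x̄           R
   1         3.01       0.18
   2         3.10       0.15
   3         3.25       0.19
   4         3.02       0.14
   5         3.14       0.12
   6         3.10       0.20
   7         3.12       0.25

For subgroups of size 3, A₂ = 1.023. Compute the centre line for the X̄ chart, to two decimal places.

3.11

X̄̄ = (3.01 + 3.10 + 3.25 + 3.02 + 3.14 + 3.10 + 3.12) / 7 = 21.7400 / 7 = 3.1057
CL = X̄̄ = 3.1057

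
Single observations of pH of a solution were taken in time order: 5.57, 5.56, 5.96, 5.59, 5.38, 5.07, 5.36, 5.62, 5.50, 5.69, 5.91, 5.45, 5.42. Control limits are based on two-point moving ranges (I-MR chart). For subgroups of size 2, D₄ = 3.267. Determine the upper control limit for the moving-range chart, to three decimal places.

Moving ranges: 0.01, 0.40, 0.37, 0.21, 0.31, 0.29, 0.26, 0.12, 0.19, 0.22, 0.46, 0.03; M̄R̄ = 2.8700 / 12 = 0.2392
UCL_MR = D₄·M̄R̄ = 3.267 × 0.2392 = 0.7814

0.781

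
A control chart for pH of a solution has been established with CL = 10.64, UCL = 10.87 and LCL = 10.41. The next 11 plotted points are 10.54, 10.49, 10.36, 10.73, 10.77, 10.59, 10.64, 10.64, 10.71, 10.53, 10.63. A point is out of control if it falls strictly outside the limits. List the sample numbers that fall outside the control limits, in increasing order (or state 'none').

3

Compare each point to [10.41, 10.87]: sample 3 = 10.36 < LCL.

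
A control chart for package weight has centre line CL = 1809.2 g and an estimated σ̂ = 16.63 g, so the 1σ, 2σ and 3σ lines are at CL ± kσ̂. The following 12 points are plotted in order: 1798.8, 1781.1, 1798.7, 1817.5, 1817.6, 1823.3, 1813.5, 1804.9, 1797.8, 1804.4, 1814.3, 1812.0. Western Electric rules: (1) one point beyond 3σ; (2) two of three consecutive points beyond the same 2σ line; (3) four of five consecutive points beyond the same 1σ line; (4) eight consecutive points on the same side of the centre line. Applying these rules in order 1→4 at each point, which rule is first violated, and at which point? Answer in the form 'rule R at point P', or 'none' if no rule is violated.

Zone of each point (C = within 1σ̂, B = 1σ̂–2σ̂, A = 2σ̂–3σ̂, * = beyond 3σ̂; sign = side of CL): 1:-C, 2:-B, 3:-C, 4:+C, 5:+C, 6:+C, 7:+C, 8:-C, 9:-C, 10:-C, 11:+C, 12:+C
No rule fires across all 12 points.

none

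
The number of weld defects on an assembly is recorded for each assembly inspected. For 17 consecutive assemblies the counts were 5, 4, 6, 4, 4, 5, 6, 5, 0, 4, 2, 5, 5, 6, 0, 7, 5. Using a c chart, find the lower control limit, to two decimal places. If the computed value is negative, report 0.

c̄ = (5 + 4 + 6 + 4 + 4 + 5 + 6 + 5 + 0 + 4 + 2 + 5 + 5 + 6 + 0 + 7 + 5) / 17 = 73 / 17 = 4.2941
LCL = c̄ − 3√c̄ = 4.2941 − 3 × 2.0722 = -1.9226 → 0 (cannot be negative)

0.00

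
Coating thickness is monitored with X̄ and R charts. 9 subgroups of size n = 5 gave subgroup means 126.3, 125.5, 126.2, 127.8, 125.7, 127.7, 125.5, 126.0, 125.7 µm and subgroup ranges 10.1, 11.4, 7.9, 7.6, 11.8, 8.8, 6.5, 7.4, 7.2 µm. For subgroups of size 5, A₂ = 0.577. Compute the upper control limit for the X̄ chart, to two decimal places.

131.31

X̄̄ = (126.3 + 125.5 + 126.2 + 127.8 + 125.7 + 127.7 + 125.5 + 126.0 + 125.7) / 9 = 1136.4000 / 9 = 126.2667
R̄ = (10.1 + 11.4 + 7.9 + 7.6 + 11.8 + 8.8 + 6.5 + 7.4 + 7.2) / 9 = 78.7000 / 9 = 8.7444
UCL = X̄̄ + A₂·R̄ = 126.2667 + 0.577 × 8.7444 = 131.3122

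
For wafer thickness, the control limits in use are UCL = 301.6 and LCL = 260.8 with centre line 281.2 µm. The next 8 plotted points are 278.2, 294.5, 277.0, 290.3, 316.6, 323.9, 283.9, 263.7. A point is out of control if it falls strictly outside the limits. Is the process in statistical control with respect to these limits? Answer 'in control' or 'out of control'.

out of control

Compare each point to [260.8, 301.6]: sample 5 = 316.6 > UCL; sample 6 = 323.9 > UCL.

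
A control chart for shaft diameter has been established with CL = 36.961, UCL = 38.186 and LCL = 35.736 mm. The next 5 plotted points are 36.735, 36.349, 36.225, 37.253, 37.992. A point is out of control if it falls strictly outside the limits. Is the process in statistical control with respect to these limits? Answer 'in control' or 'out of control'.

in control

All 5 points lie within [35.736, 38.186].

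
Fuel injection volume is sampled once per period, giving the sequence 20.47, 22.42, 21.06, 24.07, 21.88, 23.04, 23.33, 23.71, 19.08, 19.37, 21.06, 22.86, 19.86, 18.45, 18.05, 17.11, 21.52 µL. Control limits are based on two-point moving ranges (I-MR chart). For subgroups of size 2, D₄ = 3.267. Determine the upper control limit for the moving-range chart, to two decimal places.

5.90

Moving ranges: 1.95, 1.36, 3.01, 2.19, 1.16, 0.29, 0.38, 4.63, 0.29, 1.69, 1.80, 3.00, 1.41, 0.40, 0.94, 4.41; M̄R̄ = 28.9100 / 16 = 1.8069
UCL_MR = D₄·M̄R̄ = 3.267 × 1.8069 = 5.9031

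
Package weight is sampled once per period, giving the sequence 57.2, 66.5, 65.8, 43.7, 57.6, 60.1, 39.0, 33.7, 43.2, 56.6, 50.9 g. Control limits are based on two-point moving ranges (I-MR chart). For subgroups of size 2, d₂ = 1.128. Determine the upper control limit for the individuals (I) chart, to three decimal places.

X̄ = (57.2 + 66.5 + 65.8 + 43.7 + 57.6 + 60.1 + 39.0 + 33.7 + 43.2 + 56.6 + 50.9) / 11 = 52.2091
Moving ranges: 9.3, 0.7, 22.1, 13.9, 2.5, 21.1, 5.3, 9.5, 13.4, 5.7; M̄R̄ = 103.5000 / 10 = 10.3500
UCL = X̄ + 3·M̄R̄/d₂ = 52.2091 + 3 × 10.3500 / 1.128 = 79.7357

79.736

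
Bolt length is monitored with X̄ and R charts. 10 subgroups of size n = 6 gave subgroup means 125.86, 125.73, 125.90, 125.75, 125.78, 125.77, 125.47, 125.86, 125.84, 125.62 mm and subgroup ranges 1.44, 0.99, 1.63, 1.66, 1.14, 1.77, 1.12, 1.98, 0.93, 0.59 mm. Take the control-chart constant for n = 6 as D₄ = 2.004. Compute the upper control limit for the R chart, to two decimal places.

R̄ = (1.44 + 0.99 + 1.63 + 1.66 + 1.14 + 1.77 + 1.12 + 1.98 + 0.93 + 0.59) / 10 = 13.2500 / 10 = 1.3250
UCL_R = D₄·R̄ = 2.004 × 1.3250 = 2.6553

2.66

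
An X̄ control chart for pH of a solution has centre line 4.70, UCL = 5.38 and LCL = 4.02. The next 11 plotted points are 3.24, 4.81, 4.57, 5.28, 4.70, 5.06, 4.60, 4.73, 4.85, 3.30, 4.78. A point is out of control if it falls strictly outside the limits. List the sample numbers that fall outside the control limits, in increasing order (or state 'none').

1, 10

Compare each point to [4.02, 5.38]: sample 1 = 3.24 < LCL; sample 10 = 3.30 < LCL.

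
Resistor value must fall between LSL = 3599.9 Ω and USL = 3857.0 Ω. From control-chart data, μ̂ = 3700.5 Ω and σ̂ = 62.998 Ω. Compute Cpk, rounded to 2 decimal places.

Cpu = (USL − μ̂) / (3σ̂) = (3857.0 − 3700.5) / (3 × 62.998) = 0.8281; Cpl = (μ̂ − LSL) / (3σ̂) = (3700.5 − 3599.9) / (3 × 62.998) = 0.5323; Cpk = min(Cpu, Cpl) = 0.5323

0.53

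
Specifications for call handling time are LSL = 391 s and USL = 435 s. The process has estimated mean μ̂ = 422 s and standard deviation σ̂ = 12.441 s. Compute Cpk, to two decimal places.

0.35

Cpu = (USL − μ̂) / (3σ̂) = (435 − 422) / (3 × 12.441) = 0.3483; Cpl = (μ̂ − LSL) / (3σ̂) = (422 − 391) / (3 × 12.441) = 0.8306; Cpk = min(Cpu, Cpl) = 0.3483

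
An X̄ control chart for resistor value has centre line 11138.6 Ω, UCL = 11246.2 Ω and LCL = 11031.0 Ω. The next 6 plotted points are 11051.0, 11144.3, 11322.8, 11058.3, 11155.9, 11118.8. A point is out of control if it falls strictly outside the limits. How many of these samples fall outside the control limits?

Compare each point to [11031.0, 11246.2]: sample 3 = 11322.8 > UCL.

1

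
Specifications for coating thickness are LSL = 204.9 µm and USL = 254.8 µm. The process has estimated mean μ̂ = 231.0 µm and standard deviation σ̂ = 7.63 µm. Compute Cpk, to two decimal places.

1.04

Cpu = (USL − μ̂) / (3σ̂) = (254.8 − 231.0) / (3 × 7.63) = 1.0398; Cpl = (μ̂ − LSL) / (3σ̂) = (231.0 − 204.9) / (3 × 7.63) = 1.1402; Cpk = min(Cpu, Cpl) = 1.0398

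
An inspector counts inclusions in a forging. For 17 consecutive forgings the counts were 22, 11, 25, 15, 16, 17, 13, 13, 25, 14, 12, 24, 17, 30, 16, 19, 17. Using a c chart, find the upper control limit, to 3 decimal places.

30.728

c̄ = (22 + 11 + 25 + 15 + 16 + 17 + 13 + 13 + 25 + 14 + 12 + 24 + 17 + 30 + 16 + 19 + 17) / 17 = 306 / 17 = 18.0000
UCL = c̄ + 3√c̄ = 18.0000 + 3 × √18.0000 = 18.0000 + 3 × 4.2426 = 30.7279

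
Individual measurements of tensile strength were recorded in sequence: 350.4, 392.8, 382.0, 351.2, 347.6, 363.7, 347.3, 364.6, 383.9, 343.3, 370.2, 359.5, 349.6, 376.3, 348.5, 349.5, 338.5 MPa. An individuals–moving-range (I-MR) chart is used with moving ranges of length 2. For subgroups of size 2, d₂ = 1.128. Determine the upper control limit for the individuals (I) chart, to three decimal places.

X̄ = (350.4 + 392.8 + 382.0 + 351.2 + 347.6 + 363.7 + 347.3 + 364.6 + 383.9 + 343.3 + 370.2 + 359.5 + 349.6 + 376.3 + 348.5 + 349.5 + 338.5) / 17 = 359.9353
Moving ranges: 42.4, 10.8, 30.8, 3.6, 16.1, 16.4, 17.3, 19.3, 40.6, 26.9, 10.7, 9.9, 26.7, 27.8, 1.0, 11.0; M̄R̄ = 311.3000 / 16 = 19.4563
UCL = X̄ + 3·M̄R̄/d₂ = 359.9353 + 3 × 19.4563 / 1.128 = 411.6806

411.681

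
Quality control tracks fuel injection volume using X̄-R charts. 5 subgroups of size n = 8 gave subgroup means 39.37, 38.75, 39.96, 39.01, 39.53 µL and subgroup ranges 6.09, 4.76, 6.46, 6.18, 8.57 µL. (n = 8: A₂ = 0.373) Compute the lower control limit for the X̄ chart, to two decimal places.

36.93

X̄̄ = (39.37 + 38.75 + 39.96 + 39.01 + 39.53) / 5 = 196.6200 / 5 = 39.3240
R̄ = (6.09 + 4.76 + 6.46 + 6.18 + 8.57) / 5 = 32.0600 / 5 = 6.4120
LCL = X̄̄ − A₂·R̄ = 39.3240 − 0.373 × 6.4120 = 36.9323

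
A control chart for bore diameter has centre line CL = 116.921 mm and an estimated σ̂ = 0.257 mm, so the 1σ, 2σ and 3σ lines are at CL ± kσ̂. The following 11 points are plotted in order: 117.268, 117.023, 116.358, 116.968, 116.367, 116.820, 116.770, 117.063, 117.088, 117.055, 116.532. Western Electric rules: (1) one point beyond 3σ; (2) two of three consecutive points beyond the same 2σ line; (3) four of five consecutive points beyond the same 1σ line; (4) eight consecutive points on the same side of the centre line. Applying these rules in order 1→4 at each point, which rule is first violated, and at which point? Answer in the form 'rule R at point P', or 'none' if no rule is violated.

rule 2 at point 5

Zone of each point (C = within 1σ̂, B = 1σ̂–2σ̂, A = 2σ̂–3σ̂, * = beyond 3σ̂; sign = side of CL): 1:+B, 2:+C, 3:-A, 4:+C, 5:-A, 6:-C, 7:-C, 8:+C, 9:+C, 10:+C, 11:-B
Rule 2 (two of three consecutive points beyond the same 2σ limit) is satisfied at point 5.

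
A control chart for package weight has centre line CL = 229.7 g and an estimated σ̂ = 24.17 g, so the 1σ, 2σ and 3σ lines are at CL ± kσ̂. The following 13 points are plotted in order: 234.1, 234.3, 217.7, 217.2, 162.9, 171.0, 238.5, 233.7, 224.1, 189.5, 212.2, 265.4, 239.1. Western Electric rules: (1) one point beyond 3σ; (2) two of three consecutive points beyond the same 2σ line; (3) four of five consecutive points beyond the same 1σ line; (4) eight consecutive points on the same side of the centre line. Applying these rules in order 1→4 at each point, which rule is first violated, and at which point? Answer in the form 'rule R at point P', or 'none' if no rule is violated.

Zone of each point (C = within 1σ̂, B = 1σ̂–2σ̂, A = 2σ̂–3σ̂, * = beyond 3σ̂; sign = side of CL): 1:+C, 2:+C, 3:-C, 4:-C, 5:-A, 6:-A, 7:+C, 8:+C, 9:-C, 10:-B, 11:-C, 12:+B, 13:+C
Rule 2 (two of three consecutive points beyond the same 2σ limit) is satisfied at point 6.

rule 2 at point 6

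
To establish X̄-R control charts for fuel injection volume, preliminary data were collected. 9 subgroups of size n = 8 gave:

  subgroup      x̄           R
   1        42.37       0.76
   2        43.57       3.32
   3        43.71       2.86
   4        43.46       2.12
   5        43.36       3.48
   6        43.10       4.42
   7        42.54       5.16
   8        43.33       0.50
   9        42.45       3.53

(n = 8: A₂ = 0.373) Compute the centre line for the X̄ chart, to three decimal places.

43.099

X̄̄ = (42.37 + 43.57 + 43.71 + 43.46 + 43.36 + 43.10 + 42.54 + 43.33 + 42.45) / 9 = 387.8900 / 9 = 43.0989
CL = X̄̄ = 43.0989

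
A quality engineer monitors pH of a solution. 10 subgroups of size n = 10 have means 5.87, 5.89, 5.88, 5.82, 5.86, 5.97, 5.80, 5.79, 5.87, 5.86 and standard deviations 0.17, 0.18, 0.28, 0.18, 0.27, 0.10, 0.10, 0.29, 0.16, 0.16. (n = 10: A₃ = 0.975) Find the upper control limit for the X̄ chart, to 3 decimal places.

X̄̄ = (5.87 + 5.89 + 5.88 + 5.82 + 5.86 + 5.97 + 5.80 + 5.79 + 5.87 + 5.86) / 10 = 5.8610
s̄ = (0.17 + 0.18 + 0.28 + 0.18 + 0.27 + 0.10 + 0.10 + 0.29 + 0.16 + 0.16) / 10 = 0.1890
UCL = X̄̄ + A₃·s̄ = 5.8610 + 0.975 × 0.1890 = 6.0453

6.045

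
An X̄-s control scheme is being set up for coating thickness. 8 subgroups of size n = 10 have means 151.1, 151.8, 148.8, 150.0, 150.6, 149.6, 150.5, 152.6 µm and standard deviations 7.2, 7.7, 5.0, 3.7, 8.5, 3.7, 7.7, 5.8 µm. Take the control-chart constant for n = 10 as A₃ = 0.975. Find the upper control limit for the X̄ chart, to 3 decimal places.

156.633

X̄̄ = (151.1 + 151.8 + 148.8 + 150.0 + 150.6 + 149.6 + 150.5 + 152.6) / 8 = 150.6250
s̄ = (7.2 + 7.7 + 5.0 + 3.7 + 8.5 + 3.7 + 7.7 + 5.8) / 8 = 6.1625
UCL = X̄̄ + A₃·s̄ = 150.6250 + 0.975 × 6.1625 = 156.6334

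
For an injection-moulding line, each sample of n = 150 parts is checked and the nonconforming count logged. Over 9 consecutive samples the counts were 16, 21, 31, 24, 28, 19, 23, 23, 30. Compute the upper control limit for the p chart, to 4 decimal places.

p̄ = Σdᵢ / (k·n) = 215 / (9 × 150) = 0.15926
UCL = p̄ + 3·√(p̄(1−p̄)/n) = 0.15926 + 3 × √(0.15926×0.84074/150) = 0.15926 + 3 × 0.02988 = 0.24889

0.2489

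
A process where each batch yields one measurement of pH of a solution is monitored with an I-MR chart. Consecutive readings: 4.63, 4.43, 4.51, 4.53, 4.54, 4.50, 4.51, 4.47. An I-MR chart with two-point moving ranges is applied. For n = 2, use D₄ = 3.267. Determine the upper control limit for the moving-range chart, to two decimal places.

Moving ranges: 0.20, 0.08, 0.02, 0.01, 0.04, 0.01, 0.04; M̄R̄ = 0.4000 / 7 = 0.0571
UCL_MR = D₄·M̄R̄ = 3.267 × 0.0571 = 0.1867

0.19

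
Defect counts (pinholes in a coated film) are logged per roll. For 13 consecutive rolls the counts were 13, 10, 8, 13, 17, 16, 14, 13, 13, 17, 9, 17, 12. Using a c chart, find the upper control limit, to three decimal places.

24.143

c̄ = (13 + 10 + 8 + 13 + 17 + 16 + 14 + 13 + 13 + 17 + 9 + 17 + 12) / 13 = 172 / 13 = 13.2308
UCL = c̄ + 3√c̄ = 13.2308 + 3 × √13.2308 = 13.2308 + 3 × 3.6374 = 24.1430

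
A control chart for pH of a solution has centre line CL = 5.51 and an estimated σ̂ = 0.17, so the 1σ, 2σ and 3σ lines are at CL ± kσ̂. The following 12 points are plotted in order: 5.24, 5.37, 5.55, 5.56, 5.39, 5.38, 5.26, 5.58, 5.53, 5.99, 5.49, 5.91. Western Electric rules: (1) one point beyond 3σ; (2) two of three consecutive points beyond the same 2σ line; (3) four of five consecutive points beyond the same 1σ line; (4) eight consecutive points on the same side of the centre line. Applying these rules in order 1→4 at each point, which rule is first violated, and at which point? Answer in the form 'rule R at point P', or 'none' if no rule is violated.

rule 2 at point 12

Zone of each point (C = within 1σ̂, B = 1σ̂–2σ̂, A = 2σ̂–3σ̂, * = beyond 3σ̂; sign = side of CL): 1:-B, 2:-C, 3:+C, 4:+C, 5:-C, 6:-C, 7:-B, 8:+C, 9:+C, 10:+A, 11:-C, 12:+A
Rule 2 (two of three consecutive points beyond the same 2σ limit) is satisfied at point 12.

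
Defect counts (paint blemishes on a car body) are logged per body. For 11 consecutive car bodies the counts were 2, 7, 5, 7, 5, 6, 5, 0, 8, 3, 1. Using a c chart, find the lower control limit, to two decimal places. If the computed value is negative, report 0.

0.00

c̄ = (2 + 7 + 5 + 7 + 5 + 6 + 5 + 0 + 8 + 3 + 1) / 11 = 49 / 11 = 4.4545
LCL = c̄ − 3√c̄ = 4.4545 − 3 × 2.1106 = -1.8772 → 0 (cannot be negative)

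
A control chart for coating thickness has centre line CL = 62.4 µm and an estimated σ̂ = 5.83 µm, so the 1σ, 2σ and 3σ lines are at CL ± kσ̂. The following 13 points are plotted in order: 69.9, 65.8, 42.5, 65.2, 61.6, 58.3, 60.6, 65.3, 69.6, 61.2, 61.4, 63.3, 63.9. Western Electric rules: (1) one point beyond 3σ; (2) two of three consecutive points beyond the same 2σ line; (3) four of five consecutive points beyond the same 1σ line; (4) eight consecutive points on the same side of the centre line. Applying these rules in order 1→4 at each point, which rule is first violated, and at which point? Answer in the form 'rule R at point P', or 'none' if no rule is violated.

Zone of each point (C = within 1σ̂, B = 1σ̂–2σ̂, A = 2σ̂–3σ̂, * = beyond 3σ̂; sign = side of CL): 1:+B, 2:+C, 3:-*, 4:+C, 5:-C, 6:-C, 7:-C, 8:+C, 9:+B, 10:-C, 11:-C, 12:+C, 13:+C
Rule 1 (one point beyond the 3σ limits) is satisfied at point 3.

rule 1 at point 3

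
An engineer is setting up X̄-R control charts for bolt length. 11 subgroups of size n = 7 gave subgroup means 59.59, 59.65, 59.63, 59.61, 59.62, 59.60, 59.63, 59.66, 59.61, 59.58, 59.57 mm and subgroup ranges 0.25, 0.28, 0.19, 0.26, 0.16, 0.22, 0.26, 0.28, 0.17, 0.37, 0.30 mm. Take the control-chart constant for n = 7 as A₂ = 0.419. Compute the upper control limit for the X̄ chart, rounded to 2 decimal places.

X̄̄ = (59.59 + 59.65 + 59.63 + 59.61 + 59.62 + 59.60 + 59.63 + 59.66 + 59.61 + 59.58 + 59.57) / 11 = 655.7500 / 11 = 59.6136
R̄ = (0.25 + 0.28 + 0.19 + 0.26 + 0.16 + 0.22 + 0.26 + 0.28 + 0.17 + 0.37 + 0.30) / 11 = 2.7400 / 11 = 0.2491
UCL = X̄̄ + A₂·R̄ = 59.6136 + 0.419 × 0.2491 = 59.7180

59.72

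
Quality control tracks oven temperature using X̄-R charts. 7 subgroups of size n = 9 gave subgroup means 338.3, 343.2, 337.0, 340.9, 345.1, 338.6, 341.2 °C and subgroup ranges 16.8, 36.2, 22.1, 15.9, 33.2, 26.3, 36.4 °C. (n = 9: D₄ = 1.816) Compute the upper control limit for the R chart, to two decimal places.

R̄ = (16.8 + 36.2 + 22.1 + 15.9 + 33.2 + 26.3 + 36.4) / 7 = 186.9000 / 7 = 26.7000
UCL_R = D₄·R̄ = 1.816 × 26.7000 = 48.4872

48.49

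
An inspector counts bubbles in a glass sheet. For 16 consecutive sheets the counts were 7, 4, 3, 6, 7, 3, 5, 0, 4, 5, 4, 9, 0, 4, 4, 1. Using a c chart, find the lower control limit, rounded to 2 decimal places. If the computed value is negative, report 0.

c̄ = (7 + 4 + 3 + 6 + 7 + 3 + 5 + 0 + 4 + 5 + 4 + 9 + 0 + 4 + 4 + 1) / 16 = 66 / 16 = 4.1250
LCL = c̄ − 3√c̄ = 4.1250 − 3 × 2.0310 = -1.9680 → 0 (cannot be negative)

0.00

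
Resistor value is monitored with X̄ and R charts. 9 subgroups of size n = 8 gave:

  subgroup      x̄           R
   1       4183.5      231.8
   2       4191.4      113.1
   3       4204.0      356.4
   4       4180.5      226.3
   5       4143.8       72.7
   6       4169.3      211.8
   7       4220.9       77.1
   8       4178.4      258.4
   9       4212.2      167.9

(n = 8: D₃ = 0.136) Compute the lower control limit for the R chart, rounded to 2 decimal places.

25.92

R̄ = (231.8 + 113.1 + 356.4 + 226.3 + 72.7 + 211.8 + 77.1 + 258.4 + 167.9) / 9 = 1715.5000 / 9 = 190.6111
LCL_R = D₃·R̄ = 0.136 × 190.6111 = 25.9231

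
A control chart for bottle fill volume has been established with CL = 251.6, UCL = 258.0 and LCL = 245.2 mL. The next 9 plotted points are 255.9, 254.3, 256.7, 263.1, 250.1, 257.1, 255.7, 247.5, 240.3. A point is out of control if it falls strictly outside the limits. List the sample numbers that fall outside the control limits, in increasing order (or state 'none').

4, 9

Compare each point to [245.2, 258.0]: sample 4 = 263.1 > UCL; sample 9 = 240.3 < LCL.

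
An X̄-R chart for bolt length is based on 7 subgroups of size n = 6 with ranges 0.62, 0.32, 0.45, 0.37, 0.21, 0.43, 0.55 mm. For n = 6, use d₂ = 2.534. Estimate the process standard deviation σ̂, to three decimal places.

R̄ = (0.62 + 0.32 + 0.45 + 0.37 + 0.21 + 0.43 + 0.55) / 7 = 0.4214
σ̂ = R̄ / d₂ = 0.4214 / 2.534 = 0.1663

0.166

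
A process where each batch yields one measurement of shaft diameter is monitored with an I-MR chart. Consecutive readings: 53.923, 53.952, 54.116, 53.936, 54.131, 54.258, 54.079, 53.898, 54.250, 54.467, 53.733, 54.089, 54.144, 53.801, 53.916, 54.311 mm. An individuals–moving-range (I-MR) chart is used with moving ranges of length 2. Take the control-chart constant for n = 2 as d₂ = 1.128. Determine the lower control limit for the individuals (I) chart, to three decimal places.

X̄ = (53.923 + 53.952 + 54.116 + 53.936 + 54.131 + 54.258 + 54.079 + 53.898 + 54.250 + 54.467 + 53.733 + 54.089 + 54.144 + 53.801 + 53.916 + 54.311) / 16 = 54.0628
Moving ranges: 0.029, 0.164, 0.180, 0.195, 0.127, 0.179, 0.181, 0.352, 0.217, 0.734, 0.356, 0.055, 0.343, 0.115, 0.395; M̄R̄ = 3.6220 / 15 = 0.2415
LCL = X̄ − 3·M̄R̄/d₂ = 54.0628 − 3 × 0.2415 / 1.128 = 53.4206

53.421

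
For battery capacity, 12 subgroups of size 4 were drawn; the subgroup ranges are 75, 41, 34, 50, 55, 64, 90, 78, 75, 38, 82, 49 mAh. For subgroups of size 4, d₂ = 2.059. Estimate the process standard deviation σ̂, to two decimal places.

29.59

R̄ = (75 + 41 + 34 + 50 + 55 + 64 + 90 + 78 + 75 + 38 + 82 + 49) / 12 = 60.9167
σ̂ = R̄ / d₂ = 60.9167 / 2.059 = 29.5856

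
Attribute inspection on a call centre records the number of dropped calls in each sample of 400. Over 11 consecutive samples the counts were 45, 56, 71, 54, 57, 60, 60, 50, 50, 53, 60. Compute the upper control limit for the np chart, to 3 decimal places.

p̄ = Σdᵢ / (k·n) = 616 / (11 × 400) = 0.14000
UCL = np̄ + 3·√(np̄(1−p̄)) = 56.0000 + 3 × √(56.0000×0.86000) = 56.0000 + 3 × 6.9397 = 76.8192

76.819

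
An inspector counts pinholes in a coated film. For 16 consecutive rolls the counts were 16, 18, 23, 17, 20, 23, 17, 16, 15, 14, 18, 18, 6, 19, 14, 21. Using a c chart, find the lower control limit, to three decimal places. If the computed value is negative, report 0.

4.750

c̄ = (16 + 18 + 23 + 17 + 20 + 23 + 17 + 16 + 15 + 14 + 18 + 18 + 6 + 19 + 14 + 21) / 16 = 275 / 16 = 17.1875
LCL = c̄ − 3√c̄ = 17.1875 − 3 × 4.1458 = 4.7502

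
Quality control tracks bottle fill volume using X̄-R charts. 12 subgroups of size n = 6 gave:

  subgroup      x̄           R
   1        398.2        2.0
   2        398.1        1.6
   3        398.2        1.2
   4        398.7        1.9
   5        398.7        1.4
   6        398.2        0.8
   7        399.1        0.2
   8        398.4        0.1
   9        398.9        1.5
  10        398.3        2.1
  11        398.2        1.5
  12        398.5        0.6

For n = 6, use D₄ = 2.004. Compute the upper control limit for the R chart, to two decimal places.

2.49

R̄ = (2.0 + 1.6 + 1.2 + 1.9 + 1.4 + 0.8 + 0.2 + 0.1 + 1.5 + 2.1 + 1.5 + 0.6) / 12 = 14.9000 / 12 = 1.2417
UCL_R = D₄·R̄ = 2.004 × 1.2417 = 2.4883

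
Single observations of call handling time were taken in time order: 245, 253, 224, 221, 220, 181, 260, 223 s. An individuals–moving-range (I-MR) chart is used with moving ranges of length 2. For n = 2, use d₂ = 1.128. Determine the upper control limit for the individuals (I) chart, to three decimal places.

302.843

X̄ = (245 + 253 + 224 + 221 + 220 + 181 + 260 + 223) / 8 = 228.3750
Moving ranges: 8, 29, 3, 1, 39, 79, 37; M̄R̄ = 196.0000 / 7 = 28.0000
UCL = X̄ + 3·M̄R̄/d₂ = 228.3750 + 3 × 28.0000 / 1.128 = 302.8431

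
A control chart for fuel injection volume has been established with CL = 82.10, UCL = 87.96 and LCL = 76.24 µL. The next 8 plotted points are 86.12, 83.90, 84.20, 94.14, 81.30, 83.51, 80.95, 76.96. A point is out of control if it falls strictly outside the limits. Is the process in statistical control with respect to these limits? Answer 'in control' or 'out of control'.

Compare each point to [76.24, 87.96]: sample 4 = 94.14 > UCL.

out of control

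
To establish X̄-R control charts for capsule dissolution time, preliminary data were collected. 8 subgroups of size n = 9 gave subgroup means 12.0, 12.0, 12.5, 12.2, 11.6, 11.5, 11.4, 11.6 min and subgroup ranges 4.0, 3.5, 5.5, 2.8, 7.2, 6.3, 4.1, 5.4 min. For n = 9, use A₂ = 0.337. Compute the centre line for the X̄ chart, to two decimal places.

11.85

X̄̄ = (12.0 + 12.0 + 12.5 + 12.2 + 11.6 + 11.5 + 11.4 + 11.6) / 8 = 94.8000 / 8 = 11.8500
CL = X̄̄ = 11.8500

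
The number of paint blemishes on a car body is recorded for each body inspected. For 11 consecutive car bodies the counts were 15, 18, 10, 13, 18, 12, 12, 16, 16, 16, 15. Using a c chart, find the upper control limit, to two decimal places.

26.11

c̄ = (15 + 18 + 10 + 13 + 18 + 12 + 12 + 16 + 16 + 16 + 15) / 11 = 161 / 11 = 14.6364
UCL = c̄ + 3√c̄ = 14.6364 + 3 × √14.6364 = 14.6364 + 3 × 3.8258 = 26.1136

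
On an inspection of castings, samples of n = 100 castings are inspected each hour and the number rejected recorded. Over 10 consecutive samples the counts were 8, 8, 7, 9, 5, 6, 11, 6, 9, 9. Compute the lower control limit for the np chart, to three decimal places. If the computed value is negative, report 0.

p̄ = Σdᵢ / (k·n) = 78 / (10 × 100) = 0.07800
LCL = np̄ − 3·√(np̄(1−p̄)) = 7.8000 − 3 × 2.6817 = -0.2451 → 0 (negative, so LCL = 0)

0.000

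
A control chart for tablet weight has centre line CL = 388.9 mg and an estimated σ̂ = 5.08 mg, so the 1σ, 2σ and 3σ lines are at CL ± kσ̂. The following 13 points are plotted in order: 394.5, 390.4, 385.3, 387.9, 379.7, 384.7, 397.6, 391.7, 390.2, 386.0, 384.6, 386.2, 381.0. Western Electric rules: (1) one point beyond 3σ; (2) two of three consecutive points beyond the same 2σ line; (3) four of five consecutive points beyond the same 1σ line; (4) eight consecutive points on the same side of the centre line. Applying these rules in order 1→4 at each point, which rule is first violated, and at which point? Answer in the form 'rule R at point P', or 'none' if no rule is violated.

Zone of each point (C = within 1σ̂, B = 1σ̂–2σ̂, A = 2σ̂–3σ̂, * = beyond 3σ̂; sign = side of CL): 1:+B, 2:+C, 3:-C, 4:-C, 5:-B, 6:-C, 7:+B, 8:+C, 9:+C, 10:-C, 11:-C, 12:-C, 13:-B
No rule fires across all 13 points.

none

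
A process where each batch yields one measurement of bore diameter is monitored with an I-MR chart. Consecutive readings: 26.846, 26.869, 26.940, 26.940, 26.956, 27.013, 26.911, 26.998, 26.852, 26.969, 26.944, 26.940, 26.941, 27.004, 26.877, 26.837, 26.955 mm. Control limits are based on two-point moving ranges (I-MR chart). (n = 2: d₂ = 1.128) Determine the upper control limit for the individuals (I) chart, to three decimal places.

27.095

X̄ = (26.846 + 26.869 + 26.940 + 26.940 + 26.956 + 27.013 + 26.911 + 26.998 + 26.852 + 26.969 + 26.944 + 26.940 + 26.941 + 27.004 + 26.877 + 26.837 + 26.955) / 17 = 26.9289
Moving ranges: 0.023, 0.071, 0.000, 0.016, 0.057, 0.102, 0.087, 0.146, 0.117, 0.025, 0.004, 0.001, 0.063, 0.127, 0.040, 0.118; M̄R̄ = 0.9970 / 16 = 0.0623
UCL = X̄ + 3·M̄R̄/d₂ = 26.9289 + 3 × 0.0623 / 1.128 = 27.0947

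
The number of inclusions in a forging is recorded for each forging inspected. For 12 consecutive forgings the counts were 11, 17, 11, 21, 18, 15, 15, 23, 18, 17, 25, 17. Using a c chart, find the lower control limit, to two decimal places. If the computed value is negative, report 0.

c̄ = (11 + 17 + 11 + 21 + 18 + 15 + 15 + 23 + 18 + 17 + 25 + 17) / 12 = 208 / 12 = 17.3333
LCL = c̄ − 3√c̄ = 17.3333 − 3 × 4.1633 = 4.8433

4.84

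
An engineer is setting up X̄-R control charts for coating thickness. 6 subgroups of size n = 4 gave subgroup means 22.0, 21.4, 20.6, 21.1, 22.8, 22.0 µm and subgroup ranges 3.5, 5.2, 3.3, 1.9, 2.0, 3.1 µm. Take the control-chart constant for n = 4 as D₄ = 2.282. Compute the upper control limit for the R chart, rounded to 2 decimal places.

R̄ = (3.5 + 5.2 + 3.3 + 1.9 + 2.0 + 3.1) / 6 = 19.0000 / 6 = 3.1667
UCL_R = D₄·R̄ = 2.282 × 3.1667 = 7.2263

7.23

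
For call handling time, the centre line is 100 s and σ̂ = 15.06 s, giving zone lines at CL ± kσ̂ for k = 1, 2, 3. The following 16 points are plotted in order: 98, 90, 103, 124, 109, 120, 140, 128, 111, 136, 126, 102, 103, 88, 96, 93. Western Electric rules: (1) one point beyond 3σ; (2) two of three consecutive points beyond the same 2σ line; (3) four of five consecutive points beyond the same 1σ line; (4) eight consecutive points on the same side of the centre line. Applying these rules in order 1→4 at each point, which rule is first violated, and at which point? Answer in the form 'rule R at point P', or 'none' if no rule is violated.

rule 3 at point 8

Zone of each point (C = within 1σ̂, B = 1σ̂–2σ̂, A = 2σ̂–3σ̂, * = beyond 3σ̂; sign = side of CL): 1:-C, 2:-C, 3:+C, 4:+B, 5:+C, 6:+B, 7:+A, 8:+B, 9:+C, 10:+A, 11:+B, 12:+C, 13:+C, 14:-C, 15:-C, 16:-C
Rule 3 (four of five consecutive points beyond the same 1σ limit) is satisfied at point 8.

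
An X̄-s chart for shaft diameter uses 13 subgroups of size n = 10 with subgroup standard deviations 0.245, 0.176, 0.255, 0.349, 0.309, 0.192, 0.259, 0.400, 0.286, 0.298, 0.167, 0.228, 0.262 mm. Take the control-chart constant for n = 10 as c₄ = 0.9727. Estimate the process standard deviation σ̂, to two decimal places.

0.27

s̄ = (0.245 + 0.176 + 0.255 + 0.349 + 0.309 + 0.192 + 0.259 + 0.400 + 0.286 + 0.298 + 0.167 + 0.228 + 0.262) / 13 = 0.2635
σ̂ = s̄ / c₄ = 0.2635 / 0.9727 = 0.2709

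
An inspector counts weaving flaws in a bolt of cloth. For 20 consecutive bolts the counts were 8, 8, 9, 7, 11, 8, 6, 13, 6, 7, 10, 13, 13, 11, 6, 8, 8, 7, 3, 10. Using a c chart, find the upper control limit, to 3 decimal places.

17.398

c̄ = (8 + 8 + 9 + 7 + 11 + 8 + 6 + 13 + 6 + 7 + 10 + 13 + 13 + 11 + 6 + 8 + 8 + 7 + 3 + 10) / 20 = 172 / 20 = 8.6000
UCL = c̄ + 3√c̄ = 8.6000 + 3 × √8.6000 = 8.6000 + 3 × 2.9326 = 17.3977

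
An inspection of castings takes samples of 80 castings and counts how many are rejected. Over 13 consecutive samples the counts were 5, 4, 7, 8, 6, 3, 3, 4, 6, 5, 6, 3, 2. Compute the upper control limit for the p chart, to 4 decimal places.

0.1390

p̄ = Σdᵢ / (k·n) = 62 / (13 × 80) = 0.05962
UCL = p̄ + 3·√(p̄(1−p̄)/n) = 0.05962 + 3 × √(0.05962×0.94038/80) = 0.05962 + 3 × 0.02647 = 0.13903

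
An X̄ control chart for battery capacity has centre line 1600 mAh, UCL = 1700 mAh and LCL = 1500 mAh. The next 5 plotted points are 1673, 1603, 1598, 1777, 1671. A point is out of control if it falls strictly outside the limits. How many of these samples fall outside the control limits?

1

Compare each point to [1500, 1700]: sample 4 = 1777 > UCL.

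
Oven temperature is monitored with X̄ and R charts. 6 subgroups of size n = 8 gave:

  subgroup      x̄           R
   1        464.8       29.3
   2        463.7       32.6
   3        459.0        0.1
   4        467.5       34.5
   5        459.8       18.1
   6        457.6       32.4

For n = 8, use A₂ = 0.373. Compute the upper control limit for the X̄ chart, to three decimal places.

X̄̄ = (464.8 + 463.7 + 459.0 + 467.5 + 459.8 + 457.6) / 6 = 2772.4000 / 6 = 462.0667
R̄ = (29.3 + 32.6 + 0.1 + 34.5 + 18.1 + 32.4) / 6 = 147.0000 / 6 = 24.5000
UCL = X̄̄ + A₂·R̄ = 462.0667 + 0.373 × 24.5000 = 471.2052

471.205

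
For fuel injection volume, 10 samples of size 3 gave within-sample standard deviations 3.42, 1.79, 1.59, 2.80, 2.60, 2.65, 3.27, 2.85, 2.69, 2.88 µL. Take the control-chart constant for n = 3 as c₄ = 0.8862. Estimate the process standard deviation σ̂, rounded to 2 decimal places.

2.99

s̄ = (3.42 + 1.79 + 1.59 + 2.80 + 2.60 + 2.65 + 3.27 + 2.85 + 2.69 + 2.88) / 10 = 2.6540
σ̂ = s̄ / c₄ = 2.6540 / 0.8862 = 2.9948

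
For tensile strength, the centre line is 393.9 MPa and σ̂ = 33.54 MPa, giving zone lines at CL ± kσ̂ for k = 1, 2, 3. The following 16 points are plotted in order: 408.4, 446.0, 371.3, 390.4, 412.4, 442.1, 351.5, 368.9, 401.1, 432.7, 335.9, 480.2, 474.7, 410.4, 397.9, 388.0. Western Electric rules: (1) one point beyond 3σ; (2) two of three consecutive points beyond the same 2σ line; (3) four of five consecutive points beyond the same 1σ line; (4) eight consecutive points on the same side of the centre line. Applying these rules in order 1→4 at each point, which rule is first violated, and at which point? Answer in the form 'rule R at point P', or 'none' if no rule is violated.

rule 2 at point 13

Zone of each point (C = within 1σ̂, B = 1σ̂–2σ̂, A = 2σ̂–3σ̂, * = beyond 3σ̂; sign = side of CL): 1:+C, 2:+B, 3:-C, 4:-C, 5:+C, 6:+B, 7:-B, 8:-C, 9:+C, 10:+B, 11:-B, 12:+A, 13:+A, 14:+C, 15:+C, 16:-C
Rule 2 (two of three consecutive points beyond the same 2σ limit) is satisfied at point 13.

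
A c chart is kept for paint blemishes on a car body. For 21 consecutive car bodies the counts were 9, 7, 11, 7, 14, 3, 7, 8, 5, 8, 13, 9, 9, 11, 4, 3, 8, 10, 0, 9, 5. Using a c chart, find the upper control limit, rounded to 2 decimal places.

15.90

c̄ = (9 + 7 + 11 + 7 + 14 + 3 + 7 + 8 + 5 + 8 + 13 + 9 + 9 + 11 + 4 + 3 + 8 + 10 + 0 + 9 + 5) / 21 = 160 / 21 = 7.6190
UCL = c̄ + 3√c̄ = 7.6190 + 3 × √7.6190 = 7.6190 + 3 × 2.7603 = 15.8998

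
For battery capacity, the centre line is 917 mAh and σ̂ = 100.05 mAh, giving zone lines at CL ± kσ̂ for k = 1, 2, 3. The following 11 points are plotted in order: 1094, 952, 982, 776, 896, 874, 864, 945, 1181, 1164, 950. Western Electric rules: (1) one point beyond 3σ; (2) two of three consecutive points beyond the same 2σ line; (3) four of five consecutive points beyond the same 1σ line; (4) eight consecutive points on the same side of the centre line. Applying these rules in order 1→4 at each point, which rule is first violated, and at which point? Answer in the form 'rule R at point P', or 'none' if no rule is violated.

Zone of each point (C = within 1σ̂, B = 1σ̂–2σ̂, A = 2σ̂–3σ̂, * = beyond 3σ̂; sign = side of CL): 1:+B, 2:+C, 3:+C, 4:-B, 5:-C, 6:-C, 7:-C, 8:+C, 9:+A, 10:+A, 11:+C
Rule 2 (two of three consecutive points beyond the same 2σ limit) is satisfied at point 10.

rule 2 at point 10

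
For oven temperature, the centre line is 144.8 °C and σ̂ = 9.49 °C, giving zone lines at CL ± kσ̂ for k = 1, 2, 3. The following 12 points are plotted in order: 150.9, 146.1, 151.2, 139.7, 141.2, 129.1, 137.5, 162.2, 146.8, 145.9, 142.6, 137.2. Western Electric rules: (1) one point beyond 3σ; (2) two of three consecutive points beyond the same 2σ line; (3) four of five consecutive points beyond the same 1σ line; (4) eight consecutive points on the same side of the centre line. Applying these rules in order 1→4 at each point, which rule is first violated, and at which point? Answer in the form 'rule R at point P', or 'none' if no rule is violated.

none

Zone of each point (C = within 1σ̂, B = 1σ̂–2σ̂, A = 2σ̂–3σ̂, * = beyond 3σ̂; sign = side of CL): 1:+C, 2:+C, 3:+C, 4:-C, 5:-C, 6:-B, 7:-C, 8:+B, 9:+C, 10:+C, 11:-C, 12:-C
No rule fires across all 12 points.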